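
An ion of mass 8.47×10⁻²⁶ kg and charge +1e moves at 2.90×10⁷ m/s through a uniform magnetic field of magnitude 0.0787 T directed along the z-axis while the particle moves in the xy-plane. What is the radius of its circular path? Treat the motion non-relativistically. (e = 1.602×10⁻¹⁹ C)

r ≈ 195 m

The magnetic force provides the centripetal force: |q|vB = mv²/r.
r = mv/(|q|B) = (8.47×10⁻²⁶)(2.90×10⁷)/((1.602×10⁻¹⁹)(0.0787)) ≈ 195 m.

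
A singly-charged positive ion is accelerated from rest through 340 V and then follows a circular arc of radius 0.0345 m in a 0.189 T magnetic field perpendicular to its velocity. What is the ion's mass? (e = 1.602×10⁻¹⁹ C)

m ≈ 1.00×10⁻²⁶ kg

Combine |q|V = ½mv² and r = mv/(|q|B): eliminate v to get m = qB²r²/(2V).
m = (1.602×10⁻¹⁹)(0.189)²(0.0345)²/(2·340) ≈ 1.00×10⁻²⁶ kg.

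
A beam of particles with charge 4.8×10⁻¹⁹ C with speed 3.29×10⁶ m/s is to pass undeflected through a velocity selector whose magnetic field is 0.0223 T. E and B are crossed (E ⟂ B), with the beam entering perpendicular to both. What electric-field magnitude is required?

For straight-line motion qE = qvB, so E = vB.
E = 3.29×10⁶ × 0.0223 = 7.34×10⁴ V/m.

E = 7.34×10⁴ V/m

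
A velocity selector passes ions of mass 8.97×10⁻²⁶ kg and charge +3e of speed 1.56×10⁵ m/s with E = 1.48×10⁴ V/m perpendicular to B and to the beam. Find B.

Balance of forces in the selector: qE = qvB ⇒ B = E/v.
B = 1.48×10⁴/1.56×10⁵ = 0.0949 T.

B = 0.0949 T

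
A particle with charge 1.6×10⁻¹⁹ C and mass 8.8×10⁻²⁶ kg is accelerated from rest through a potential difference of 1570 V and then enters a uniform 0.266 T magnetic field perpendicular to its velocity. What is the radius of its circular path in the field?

r ≈ 0.156 m

Acceleration: |q|V = ½mv² ⇒ v = √(2|q|V/m) = √(2·1.6×10⁻¹⁹·1570/8.8×10⁻²⁶) ≈ 7.556×10⁴ m/s.
In the field: r = mv/(|q|B) = (8.8×10⁻²⁶)(7.556×10⁴)/((1.6×10⁻¹⁹)(0.266)) ≈ 0.156 m.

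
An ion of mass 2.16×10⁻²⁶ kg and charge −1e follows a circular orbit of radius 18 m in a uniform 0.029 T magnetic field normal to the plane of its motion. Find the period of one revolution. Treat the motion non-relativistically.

T ≈ 2.9×10⁻⁵ s

The cyclotron period depends only on m, q, B: T = 2πm/(|q|B).
T = 2π(2.16×10⁻²⁶)/((1.602×10⁻¹⁹)(0.029)) ≈ 2.9×10⁻⁵ s.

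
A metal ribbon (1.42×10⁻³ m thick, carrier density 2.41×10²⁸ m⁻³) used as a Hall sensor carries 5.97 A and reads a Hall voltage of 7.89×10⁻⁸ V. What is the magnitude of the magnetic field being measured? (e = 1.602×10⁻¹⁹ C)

From V_H = IB/(n e t), B = V_H n e t / I.
B = (7.89×10⁻⁸)(2.41×10²⁸)(1.602×10⁻¹⁹)(1.42×10⁻³)/5.97 ≈ 0.0725 T.

B ≈ 0.0725 T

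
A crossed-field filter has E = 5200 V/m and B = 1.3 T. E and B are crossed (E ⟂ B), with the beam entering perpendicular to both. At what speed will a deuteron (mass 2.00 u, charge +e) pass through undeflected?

v = 4000 m/s

Zero net Lorentz force requires |qE| = |q v×B|, i.e. E = vB.
v = E/B = 5200/1.3 = 4000 m/s.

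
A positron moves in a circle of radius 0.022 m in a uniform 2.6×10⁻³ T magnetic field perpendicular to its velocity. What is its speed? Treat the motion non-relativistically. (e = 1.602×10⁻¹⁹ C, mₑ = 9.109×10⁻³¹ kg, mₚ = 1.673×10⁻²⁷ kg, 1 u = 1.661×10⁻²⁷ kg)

v ≈ 1.0×10⁷ m/s

From |q|vB = mv²/r, v = |q|Br/m.
v = (1.602×10⁻¹⁹)(2.6×10⁻³)(0.022)/9.109×10⁻³¹ ≈ 1.0×10⁷ m/s.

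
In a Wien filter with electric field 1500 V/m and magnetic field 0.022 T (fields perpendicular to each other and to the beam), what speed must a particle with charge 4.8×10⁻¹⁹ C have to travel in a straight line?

v = 6.8×10⁴ m/s

For undeflected motion the electric and magnetic forces balance: qE = qvB.
v = E/B = 1500/0.022 = 6.8×10⁴ m/s.
The result is independent of the particle's charge and mass.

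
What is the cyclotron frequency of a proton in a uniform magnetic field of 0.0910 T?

f = |q|B/(2πm).
f = (1.602×10⁻¹⁹)(0.0910)/(2π·1.673×10⁻²⁷) ≈ 1.39×10⁶ Hz.

f ≈ 1.39×10⁶ Hz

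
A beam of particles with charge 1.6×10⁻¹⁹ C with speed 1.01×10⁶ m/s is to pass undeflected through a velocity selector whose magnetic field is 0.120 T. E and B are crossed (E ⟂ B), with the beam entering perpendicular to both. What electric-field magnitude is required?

E = 1.21×10⁵ V/m

For straight-line motion qE = qvB, so E = vB.
E = 1.01×10⁶ × 0.120 = 1.21×10⁵ V/m.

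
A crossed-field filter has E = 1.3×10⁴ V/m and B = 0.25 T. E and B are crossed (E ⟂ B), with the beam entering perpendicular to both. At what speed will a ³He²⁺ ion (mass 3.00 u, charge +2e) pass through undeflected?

v = 5.2×10⁴ m/s

For undeflected motion the electric and magnetic forces balance: qE = qvB.
v = E/B = 1.3×10⁴/0.25 = 5.2×10⁴ m/s.
The result is independent of the particle's charge and mass.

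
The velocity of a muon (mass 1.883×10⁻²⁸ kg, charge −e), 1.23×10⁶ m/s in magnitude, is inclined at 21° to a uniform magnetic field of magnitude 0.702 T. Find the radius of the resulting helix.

r ≈ 7.38×10⁻⁴ m

v⊥ = v sinθ = 1.23×10⁶·sin21° ≈ 4.408×10⁵ m/s.
r = m v⊥/(|q|B) = (1.883×10⁻²⁸)(4.408×10⁵)/((1.602×10⁻¹⁹)(0.702)) ≈ 7.38×10⁻⁴ m.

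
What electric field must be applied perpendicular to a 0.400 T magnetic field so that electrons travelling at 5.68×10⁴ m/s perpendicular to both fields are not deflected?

E = 2.27×10⁴ V/m

For straight-line motion qE = qvB, so E = vB.
E = 5.68×10⁴ × 0.400 = 2.27×10⁴ V/m.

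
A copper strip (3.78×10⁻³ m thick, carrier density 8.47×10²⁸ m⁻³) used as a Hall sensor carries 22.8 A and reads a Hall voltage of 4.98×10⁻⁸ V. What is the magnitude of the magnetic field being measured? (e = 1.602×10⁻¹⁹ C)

B ≈ 0.112 T

From V_H = IB/(n e t), B = V_H n e t / I.
B = (4.98×10⁻⁸)(8.47×10²⁸)(1.602×10⁻¹⁹)(3.78×10⁻³)/22.8 ≈ 0.112 T.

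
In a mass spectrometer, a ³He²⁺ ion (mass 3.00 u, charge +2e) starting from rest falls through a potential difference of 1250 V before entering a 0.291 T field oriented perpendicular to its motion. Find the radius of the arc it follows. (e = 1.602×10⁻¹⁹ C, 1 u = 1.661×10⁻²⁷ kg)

Acceleration: |q|V = ½mv² ⇒ v = √(2|q|V/m) = √(2·3.204×10⁻¹⁹·1250/4.983×10⁻²⁷) ≈ 4.009×10⁵ m/s.
In the field: r = mv/(|q|B) = (4.983×10⁻²⁷)(4.009×10⁵)/((3.204×10⁻¹⁹)(0.291)) ≈ 0.0214 m.

r ≈ 0.0214 m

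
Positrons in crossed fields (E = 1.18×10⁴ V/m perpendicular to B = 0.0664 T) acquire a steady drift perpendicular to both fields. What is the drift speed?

The E×B drift speed is v_d = E/B.
v_d = 1.18×10⁴/0.0664 = 1.78×10⁵ m/s.

v_d ≈ 1.78×10⁵ m/s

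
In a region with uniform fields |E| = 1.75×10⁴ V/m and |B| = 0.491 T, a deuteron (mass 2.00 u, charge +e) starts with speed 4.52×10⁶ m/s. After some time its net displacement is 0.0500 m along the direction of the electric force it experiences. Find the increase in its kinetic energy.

ΔKE ≈ 1.40×10⁻¹⁶ J

The magnetic force is always ⟂ v and does no work; only the electric force changes KE.
ΔKE = F_E · d = |q|E d = (1.602×10⁻¹⁹)(1.75×10⁴)(0.0500) ≈ 1.40×10⁻¹⁶ J.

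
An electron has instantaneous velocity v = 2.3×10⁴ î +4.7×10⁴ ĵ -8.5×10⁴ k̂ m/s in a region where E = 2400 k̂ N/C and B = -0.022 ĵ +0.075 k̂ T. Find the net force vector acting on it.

v×B = (1660, -1720, -506) N/C.
E + v×B = (1660, -1720, 1890) N/C.
F = q(E + v×B) = (−1.602×10⁻¹⁹ C)·(1660, -1720, 1890) = (-2.65×10⁻¹⁶, 2.76×10⁻¹⁶, -3.03×10⁻¹⁶) N.

F ≈ (-2.65×10⁻¹⁶, 2.76×10⁻¹⁶, -3.03×10⁻¹⁶) N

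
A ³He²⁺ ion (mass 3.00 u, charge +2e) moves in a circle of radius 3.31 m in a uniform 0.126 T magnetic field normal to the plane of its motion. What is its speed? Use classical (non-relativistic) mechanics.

v ≈ 2.68×10⁷ m/s

From |q|vB = mv²/r, v = |q|Br/m.
v = (3.204×10⁻¹⁹)(0.126)(3.31)/4.983×10⁻²⁷ ≈ 2.68×10⁷ m/s.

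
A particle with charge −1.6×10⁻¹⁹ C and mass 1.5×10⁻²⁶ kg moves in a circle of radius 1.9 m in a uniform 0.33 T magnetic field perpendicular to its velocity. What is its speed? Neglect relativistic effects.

v ≈ 6.7×10⁶ m/s

From |q|vB = mv²/r, v = |q|Br/m.
v = (1.6×10⁻¹⁹)(0.33)(1.9)/1.5×10⁻²⁶ ≈ 6.7×10⁶ m/s.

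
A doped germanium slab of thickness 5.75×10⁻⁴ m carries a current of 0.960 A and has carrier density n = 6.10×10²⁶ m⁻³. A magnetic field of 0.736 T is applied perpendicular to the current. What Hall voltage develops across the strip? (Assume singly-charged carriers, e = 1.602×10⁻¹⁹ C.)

V_H ≈ 1.26×10⁻⁵ V

V_H = IB/(n e t).
V_H = (0.960)(0.736)/((6.10×10²⁶)(1.602×10⁻¹⁹)(5.75×10⁻⁴)) ≈ 1.26×10⁻⁵ V.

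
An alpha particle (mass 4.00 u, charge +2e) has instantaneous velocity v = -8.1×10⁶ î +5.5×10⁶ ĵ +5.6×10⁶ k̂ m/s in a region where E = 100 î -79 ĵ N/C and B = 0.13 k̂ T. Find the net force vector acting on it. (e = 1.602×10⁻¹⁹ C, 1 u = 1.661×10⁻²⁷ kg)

v×B = (7.15×10⁵, 1.05×10⁶, 0) N/C.
E + v×B = (7.15×10⁵, 1.05×10⁶, 0) N/C.
F = q(E + v×B) = (3.204×10⁻¹⁹ C)·(7.15×10⁵, 1.05×10⁶, 0) = (2.29×10⁻¹³, 3.37×10⁻¹³, 0) N.

F ≈ (2.29×10⁻¹³, 3.37×10⁻¹³, 0) N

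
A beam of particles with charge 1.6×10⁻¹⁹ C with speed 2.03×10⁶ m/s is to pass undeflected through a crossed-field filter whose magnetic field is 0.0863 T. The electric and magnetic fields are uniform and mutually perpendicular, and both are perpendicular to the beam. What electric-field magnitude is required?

E = 1.75×10⁵ V/m

For straight-line motion qE = qvB, so E = vB.
E = 2.03×10⁶ × 0.0863 = 1.75×10⁵ V/m.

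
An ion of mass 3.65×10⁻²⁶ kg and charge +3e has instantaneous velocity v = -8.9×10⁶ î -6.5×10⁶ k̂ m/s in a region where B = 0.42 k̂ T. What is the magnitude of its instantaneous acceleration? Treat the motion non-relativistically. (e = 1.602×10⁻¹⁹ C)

v×B = (0, 3.74×10⁶, 0) N/C.
F = q v×B = (4.806×10⁻¹⁹ C)·(0, 3.74×10⁶, 0) = (0, 1.80×10⁻¹², 0) N.
|a| = |F|/m = 1.796×10⁻¹²/3.65×10⁻²⁶ ≈ 4.92×10¹³ m/s².

|a| ≈ 4.92×10¹³ m/s²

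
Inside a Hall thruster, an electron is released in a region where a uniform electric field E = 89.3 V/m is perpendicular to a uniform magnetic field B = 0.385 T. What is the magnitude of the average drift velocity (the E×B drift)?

v_d ≈ 232 m/s

In crossed fields the guiding centre drifts at v_d = |E×B|/B² = E/B, independent of charge and mass.
v_d = 89.3/0.385 = 232 m/s.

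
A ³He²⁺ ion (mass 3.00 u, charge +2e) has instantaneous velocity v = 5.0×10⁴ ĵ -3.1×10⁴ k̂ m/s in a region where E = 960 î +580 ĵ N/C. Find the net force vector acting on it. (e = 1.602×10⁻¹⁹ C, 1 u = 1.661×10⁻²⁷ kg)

F ≈ (3.08×10⁻¹⁶, 1.86×10⁻¹⁶, 0) N

Only an electric field acts, so F = qE = (3.204×10⁻¹⁹ C)·(960, 580, 0) = (3.08×10⁻¹⁶, 1.86×10⁻¹⁶, 0) N.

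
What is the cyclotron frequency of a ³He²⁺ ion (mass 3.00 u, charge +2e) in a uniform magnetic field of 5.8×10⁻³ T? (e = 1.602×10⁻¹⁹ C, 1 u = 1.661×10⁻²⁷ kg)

f ≈ 5.9×10⁴ Hz

f = |q|B/(2πm).
f = (3.204×10⁻¹⁹)(5.8×10⁻³)/(2π·4.983×10⁻²⁷) ≈ 5.9×10⁴ Hz.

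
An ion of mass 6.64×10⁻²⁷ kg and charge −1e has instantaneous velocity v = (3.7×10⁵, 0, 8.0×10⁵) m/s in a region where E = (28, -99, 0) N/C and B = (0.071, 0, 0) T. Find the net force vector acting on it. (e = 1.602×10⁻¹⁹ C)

v×B = (0, 5.68×10⁴, 0) N/C.
E + v×B = (28.0, 5.67×10⁴, 0) N/C.
F = q(E + v×B) = (−1.602×10⁻¹⁹ C)·(28.0, 5.67×10⁴, 0) = (-4.49×10⁻¹⁸, -9.08×10⁻¹⁵, 0) N.

F ≈ (-4.49×10⁻¹⁸, -9.08×10⁻¹⁵, 0) N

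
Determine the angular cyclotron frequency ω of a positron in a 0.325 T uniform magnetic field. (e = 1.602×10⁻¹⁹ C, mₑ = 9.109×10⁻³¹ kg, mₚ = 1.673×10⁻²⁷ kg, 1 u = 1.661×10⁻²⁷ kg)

ω = |q|B/m.
ω = (1.602×10⁻¹⁹)(0.325)/9.109×10⁻³¹ ≈ 5.72×10¹⁰ rad/s.

ω ≈ 5.72×10¹⁰ rad/s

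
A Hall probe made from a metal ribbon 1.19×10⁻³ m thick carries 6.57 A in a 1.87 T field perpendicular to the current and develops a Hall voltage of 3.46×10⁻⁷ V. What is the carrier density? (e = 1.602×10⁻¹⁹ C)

n ≈ 1.86×10²⁹ m⁻³

From V_H = IB/(n e t), n = IB/(V_H e t).
n = (6.57)(1.87)/((3.46×10⁻⁷)(1.602×10⁻¹⁹)(1.19×10⁻³)) ≈ 1.86×10²⁹ m⁻³.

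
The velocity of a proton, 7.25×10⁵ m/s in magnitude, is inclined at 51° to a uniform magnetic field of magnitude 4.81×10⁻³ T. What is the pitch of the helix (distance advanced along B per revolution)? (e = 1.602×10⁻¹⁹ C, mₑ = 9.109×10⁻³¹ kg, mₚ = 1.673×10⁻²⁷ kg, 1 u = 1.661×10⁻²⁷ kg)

v∥ = v cosθ = 7.25×10⁵·cos51° ≈ 4.563×10⁵ m/s.
T = 2πm/(|q|B) = 2π(1.673×10⁻²⁷)/((1.602×10⁻¹⁹)(4.81×10⁻³)) ≈ 1.364×10⁻⁵ s.
pitch = v∥ T = (4.563×10⁵)(1.364×10⁻⁵) ≈ 6.22 m.

p ≈ 6.22 m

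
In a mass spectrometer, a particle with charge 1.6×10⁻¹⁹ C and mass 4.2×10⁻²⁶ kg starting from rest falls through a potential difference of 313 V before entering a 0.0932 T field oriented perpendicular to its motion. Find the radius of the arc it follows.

r ≈ 0.138 m

Acceleration: |q|V = ½mv² ⇒ v = √(2|q|V/m) = √(2·1.6×10⁻¹⁹·313/4.2×10⁻²⁶) ≈ 4.883×10⁴ m/s.
In the field: r = mv/(|q|B) = (4.2×10⁻²⁶)(4.883×10⁴)/((1.6×10⁻¹⁹)(0.0932)) ≈ 0.138 m.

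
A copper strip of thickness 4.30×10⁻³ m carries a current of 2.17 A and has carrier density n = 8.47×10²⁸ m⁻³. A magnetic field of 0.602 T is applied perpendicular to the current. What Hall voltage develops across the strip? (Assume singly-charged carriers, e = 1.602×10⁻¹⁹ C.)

V_H = IB/(n e t).
V_H = (2.17)(0.602)/((8.47×10²⁸)(1.602×10⁻¹⁹)(4.30×10⁻³)) ≈ 2.24×10⁻⁸ V.

V_H ≈ 2.24×10⁻⁸ V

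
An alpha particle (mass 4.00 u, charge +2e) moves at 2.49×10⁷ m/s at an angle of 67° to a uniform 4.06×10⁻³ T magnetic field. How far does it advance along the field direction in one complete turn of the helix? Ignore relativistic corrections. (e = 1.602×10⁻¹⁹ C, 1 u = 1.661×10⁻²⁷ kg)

p ≈ 312 m

v∥ = v cosθ = 2.49×10⁷·cos67° ≈ 9.729×10⁶ m/s.
T = 2πm/(|q|B) = 2π(6.644×10⁻²⁷)/((3.204×10⁻¹⁹)(4.06×10⁻³)) ≈ 3.209×10⁻⁵ s.
pitch = v∥ T = (9.729×10⁶)(3.209×10⁻⁵) ≈ 312 m.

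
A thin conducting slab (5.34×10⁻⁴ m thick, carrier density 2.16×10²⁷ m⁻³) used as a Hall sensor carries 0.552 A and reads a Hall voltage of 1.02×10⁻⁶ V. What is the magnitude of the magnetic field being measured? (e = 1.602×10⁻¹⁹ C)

From V_H = IB/(n e t), B = V_H n e t / I.
B = (1.02×10⁻⁶)(2.16×10²⁷)(1.602×10⁻¹⁹)(5.34×10⁻⁴)/0.552 ≈ 0.341 T.

B ≈ 0.341 T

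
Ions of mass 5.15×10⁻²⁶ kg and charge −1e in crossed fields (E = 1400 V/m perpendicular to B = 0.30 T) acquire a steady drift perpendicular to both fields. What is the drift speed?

In crossed fields the guiding centre drifts at v_d = |E×B|/B² = E/B, independent of charge and mass.
v_d = 1400/0.30 = 4700 m/s.

v_d ≈ 4700 m/s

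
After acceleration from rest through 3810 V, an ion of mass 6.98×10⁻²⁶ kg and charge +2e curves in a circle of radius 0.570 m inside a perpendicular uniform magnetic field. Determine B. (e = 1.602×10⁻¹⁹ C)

B ≈ 0.0715 T

v = √(2|q|V/m) = √(2·3.204×10⁻¹⁹·3810/6.98×10⁻²⁶) ≈ 1.870×10⁵ m/s.
B = mv/(|q|r) = (6.98×10⁻²⁶)(1.870×10⁵)/((3.204×10⁻¹⁹)(0.570)) ≈ 0.0715 T.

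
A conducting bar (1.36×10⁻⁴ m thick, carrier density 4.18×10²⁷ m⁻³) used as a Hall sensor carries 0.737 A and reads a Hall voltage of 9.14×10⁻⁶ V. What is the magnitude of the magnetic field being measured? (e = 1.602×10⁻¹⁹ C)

B ≈ 1.13 T

From V_H = IB/(n e t), B = V_H n e t / I.
B = (9.14×10⁻⁶)(4.18×10²⁷)(1.602×10⁻¹⁹)(1.36×10⁻⁴)/0.737 ≈ 1.13 T.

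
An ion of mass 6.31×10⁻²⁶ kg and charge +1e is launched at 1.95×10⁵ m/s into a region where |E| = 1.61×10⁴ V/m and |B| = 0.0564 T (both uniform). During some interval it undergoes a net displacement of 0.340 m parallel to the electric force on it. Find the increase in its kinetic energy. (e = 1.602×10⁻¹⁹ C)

The magnetic force is always ⟂ v and does no work; only the electric force changes KE.
ΔKE = F_E · d = |q|E d = (1.602×10⁻¹⁹)(1.61×10⁴)(0.340) ≈ 8.77×10⁻¹⁶ J.

ΔKE ≈ 8.77×10⁻¹⁶ J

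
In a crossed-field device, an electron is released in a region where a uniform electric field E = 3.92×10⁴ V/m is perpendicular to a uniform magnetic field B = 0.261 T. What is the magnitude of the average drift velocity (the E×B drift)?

v_d ≈ 1.50×10⁵ m/s

The steady drift has the magnetic force balancing the electric force, so v_d = E/B.
v_d = 3.92×10⁴/0.261 = 1.50×10⁵ m/s.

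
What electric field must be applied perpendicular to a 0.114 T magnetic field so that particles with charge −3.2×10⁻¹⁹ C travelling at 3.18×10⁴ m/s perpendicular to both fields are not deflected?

E = 3630 V/m

For straight-line motion qE = qvB, so E = vB.
E = 3.18×10⁴ × 0.114 = 3630 V/m.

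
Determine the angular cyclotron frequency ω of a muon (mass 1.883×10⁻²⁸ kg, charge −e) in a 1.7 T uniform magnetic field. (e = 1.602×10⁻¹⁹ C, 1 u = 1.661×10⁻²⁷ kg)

ω = |q|B/m.
ω = (1.602×10⁻¹⁹)(1.7)/1.883×10⁻²⁸ ≈ 1.4×10⁹ rad/s.

ω ≈ 1.4×10⁹ rad/s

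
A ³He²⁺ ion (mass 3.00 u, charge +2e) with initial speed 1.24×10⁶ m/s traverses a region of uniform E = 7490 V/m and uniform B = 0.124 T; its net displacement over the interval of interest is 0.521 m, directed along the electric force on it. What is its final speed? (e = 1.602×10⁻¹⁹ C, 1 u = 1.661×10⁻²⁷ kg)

v_f ≈ 1.43×10⁶ m/s

B does no work; ΔKE = |q|E d.
½mv_f² = ½mv₀² + |q|Ed = ½(4.983×10⁻²⁷)(1.24×10⁶)² + (3.204×10⁻¹⁹)(7490)(0.521) ≈ 3.831×10⁻¹⁵ J + 1.250×10⁻¹⁵ J ≈ 5.081×10⁻¹⁵ J.
v_f = √(2·5.081×10⁻¹⁵/4.983×10⁻²⁷) ≈ 1.43×10⁶ m/s.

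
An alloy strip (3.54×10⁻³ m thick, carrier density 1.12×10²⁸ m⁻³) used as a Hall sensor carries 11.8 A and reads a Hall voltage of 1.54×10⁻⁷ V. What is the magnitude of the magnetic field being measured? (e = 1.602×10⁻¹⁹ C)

From V_H = IB/(n e t), B = V_H n e t / I.
B = (1.54×10⁻⁷)(1.12×10²⁸)(1.602×10⁻¹⁹)(3.54×10⁻³)/11.8 ≈ 0.0829 T.

B ≈ 0.0829 T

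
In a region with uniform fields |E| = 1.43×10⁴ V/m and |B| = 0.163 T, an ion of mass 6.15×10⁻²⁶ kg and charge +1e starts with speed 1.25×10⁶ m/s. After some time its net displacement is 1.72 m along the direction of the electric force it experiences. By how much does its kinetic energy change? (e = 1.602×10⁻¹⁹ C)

The magnetic force is always ⟂ v and does no work; only the electric force changes KE.
ΔKE = F_E · d = |q|E d = (1.602×10⁻¹⁹)(1.43×10⁴)(1.72) ≈ 3.94×10⁻¹⁵ J.

ΔKE ≈ 3.94×10⁻¹⁵ J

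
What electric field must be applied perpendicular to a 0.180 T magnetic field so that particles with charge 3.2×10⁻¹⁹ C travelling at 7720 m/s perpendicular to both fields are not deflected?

For straight-line motion qE = qvB, so E = vB.
E = 7720 × 0.180 = 1390 V/m.

E = 1390 V/m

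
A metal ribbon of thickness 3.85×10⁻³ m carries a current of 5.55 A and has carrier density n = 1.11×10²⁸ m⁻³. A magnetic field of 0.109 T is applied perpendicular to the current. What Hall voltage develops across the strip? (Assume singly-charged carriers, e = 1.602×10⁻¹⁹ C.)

V_H = IB/(n e t).
V_H = (5.55)(0.109)/((1.11×10²⁸)(1.602×10⁻¹⁹)(3.85×10⁻³)) ≈ 8.84×10⁻⁸ V.

V_H ≈ 8.84×10⁻⁸ V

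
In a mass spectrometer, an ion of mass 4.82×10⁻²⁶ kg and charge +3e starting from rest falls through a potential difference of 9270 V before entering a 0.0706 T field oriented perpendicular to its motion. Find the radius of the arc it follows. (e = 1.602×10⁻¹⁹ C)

r ≈ 0.611 m

Acceleration: |q|V = ½mv² ⇒ v = √(2|q|V/m) = √(2·4.806×10⁻¹⁹·9270/4.82×10⁻²⁶) ≈ 4.300×10⁵ m/s.
In the field: r = mv/(|q|B) = (4.82×10⁻²⁶)(4.300×10⁵)/((4.806×10⁻¹⁹)(0.0706)) ≈ 0.611 m.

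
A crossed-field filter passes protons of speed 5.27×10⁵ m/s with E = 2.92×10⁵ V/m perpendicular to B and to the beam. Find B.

Balance of forces in the selector: qE = qvB ⇒ B = E/v.
B = 2.92×10⁵/5.27×10⁵ = 0.554 T.

B = 0.554 T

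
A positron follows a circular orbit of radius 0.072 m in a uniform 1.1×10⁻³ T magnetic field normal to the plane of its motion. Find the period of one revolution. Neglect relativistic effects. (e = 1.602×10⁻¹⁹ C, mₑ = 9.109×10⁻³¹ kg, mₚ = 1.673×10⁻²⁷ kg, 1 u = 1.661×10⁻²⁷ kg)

T ≈ 3.2×10⁻⁸ s

The cyclotron period depends only on m, q, B: T = 2πm/(|q|B).
T = 2π(9.109×10⁻³¹)/((1.602×10⁻¹⁹)(1.1×10⁻³)) ≈ 3.2×10⁻⁸ s.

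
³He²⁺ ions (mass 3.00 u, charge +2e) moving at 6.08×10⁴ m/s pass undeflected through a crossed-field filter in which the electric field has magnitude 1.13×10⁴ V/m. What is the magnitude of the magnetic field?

Balance of forces in the selector: qE = qvB ⇒ B = E/v.
B = 1.13×10⁴/6.08×10⁴ = 0.186 T.

B = 0.186 T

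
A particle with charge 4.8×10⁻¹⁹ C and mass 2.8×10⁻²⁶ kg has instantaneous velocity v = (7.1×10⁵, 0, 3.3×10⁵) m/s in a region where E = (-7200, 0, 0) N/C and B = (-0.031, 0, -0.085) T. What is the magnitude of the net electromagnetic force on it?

|F| ≈ 2.43×10⁻¹⁴ N

v×B = (0, 5.01×10⁴, 0) N/C.
E + v×B = (-7200, 5.01×10⁴, 0) N/C.
F = q(E + v×B) = (4.8×10⁻¹⁹ C)·(-7200, 5.01×10⁴, 0) = (-3.46×10⁻¹⁵, 2.41×10⁻¹⁴, 0) N.
|F| = 2.43×10⁻¹⁴ N.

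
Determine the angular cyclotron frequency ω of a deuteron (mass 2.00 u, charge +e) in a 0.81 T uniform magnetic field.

ω ≈ 3.9×10⁷ rad/s

ω = |q|B/m.
ω = (1.602×10⁻¹⁹)(0.81)/3.322×10⁻²⁷ ≈ 3.9×10⁷ rad/s.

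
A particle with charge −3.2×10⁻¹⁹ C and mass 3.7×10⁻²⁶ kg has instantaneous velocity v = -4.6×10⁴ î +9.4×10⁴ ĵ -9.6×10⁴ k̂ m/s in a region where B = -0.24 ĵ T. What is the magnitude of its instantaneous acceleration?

|a| ≈ 2.21×10¹¹ m/s²

v×B = (-2.30×10⁴, 0, 1.10×10⁴) N/C.
F = q v×B = (−3.2×10⁻¹⁹ C)·(-2.30×10⁴, 0, 1.10×10⁴) = (7.37×10⁻¹⁵, 0, -3.53×10⁻¹⁵) N.
|a| = |F|/m = 8.176×10⁻¹⁵/3.7×10⁻²⁶ ≈ 2.21×10¹¹ m/s².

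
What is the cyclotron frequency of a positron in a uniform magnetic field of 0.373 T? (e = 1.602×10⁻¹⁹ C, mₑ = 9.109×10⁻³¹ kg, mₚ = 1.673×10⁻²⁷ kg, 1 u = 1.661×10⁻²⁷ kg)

f = |q|B/(2πm).
f = (1.602×10⁻¹⁹)(0.373)/(2π·9.109×10⁻³¹) ≈ 1.04×10¹⁰ Hz.

f ≈ 1.04×10¹⁰ Hz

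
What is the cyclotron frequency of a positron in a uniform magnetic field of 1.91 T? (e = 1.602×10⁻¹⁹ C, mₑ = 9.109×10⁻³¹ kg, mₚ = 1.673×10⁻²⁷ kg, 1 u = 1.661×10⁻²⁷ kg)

f ≈ 5.35×10¹⁰ Hz

f = |q|B/(2πm).
f = (1.602×10⁻¹⁹)(1.91)/(2π·9.109×10⁻³¹) ≈ 5.35×10¹⁰ Hz.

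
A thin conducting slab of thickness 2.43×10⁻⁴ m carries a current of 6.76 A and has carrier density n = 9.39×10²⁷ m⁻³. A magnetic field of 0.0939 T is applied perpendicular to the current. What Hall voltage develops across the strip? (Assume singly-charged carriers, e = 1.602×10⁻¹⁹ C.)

V_H = IB/(n e t).
V_H = (6.76)(0.0939)/((9.39×10²⁷)(1.602×10⁻¹⁹)(2.43×10⁻⁴)) ≈ 1.74×10⁻⁶ V.

V_H ≈ 1.74×10⁻⁶ V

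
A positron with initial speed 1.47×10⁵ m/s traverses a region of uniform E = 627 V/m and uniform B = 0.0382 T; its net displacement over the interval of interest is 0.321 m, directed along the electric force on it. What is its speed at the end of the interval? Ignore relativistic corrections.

B does no work; ΔKE = |q|E d.
½mv_f² = ½mv₀² + |q|Ed = ½(9.109×10⁻³¹)(1.47×10⁵)² + (1.602×10⁻¹⁹)(627)(0.321) ≈ 9.842×10⁻²¹ J + 3.224×10⁻¹⁷ J ≈ 3.225×10⁻¹⁷ J.
v_f = √(2·3.225×10⁻¹⁷/9.109×10⁻³¹) ≈ 8.42×10⁶ m/s.

v_f ≈ 8.42×10⁶ m/s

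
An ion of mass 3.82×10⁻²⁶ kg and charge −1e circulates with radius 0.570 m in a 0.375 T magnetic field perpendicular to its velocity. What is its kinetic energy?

v = |q|Br/m, then KE = ½mv² = (qBr)²/(2m).
v = (1.602×10⁻¹⁹)(0.375)(0.570)/3.82×10⁻²⁶ ≈ 8.964×10⁵ m/s.
KE = ½(3.82×10⁻²⁶)(8.964×10⁵)² ≈ 1.53×10⁻¹⁴ J = 9.58×10⁴ eV.

KE ≈ 9.58×10⁴ eV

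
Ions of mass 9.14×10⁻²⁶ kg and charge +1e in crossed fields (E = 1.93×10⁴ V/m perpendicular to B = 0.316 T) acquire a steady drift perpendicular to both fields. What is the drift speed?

v_d ≈ 6.11×10⁴ m/s

In crossed fields the guiding centre drifts at v_d = |E×B|/B² = E/B, independent of charge and mass.
v_d = 1.93×10⁴/0.316 = 6.11×10⁴ m/s.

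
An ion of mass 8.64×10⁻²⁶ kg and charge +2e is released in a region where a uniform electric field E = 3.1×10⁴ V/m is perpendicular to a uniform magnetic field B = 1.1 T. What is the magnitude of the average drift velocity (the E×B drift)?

v_d ≈ 2.8×10⁴ m/s

The E×B drift speed is v_d = E/B.
v_d = 3.1×10⁴/1.1 = 2.8×10⁴ m/s.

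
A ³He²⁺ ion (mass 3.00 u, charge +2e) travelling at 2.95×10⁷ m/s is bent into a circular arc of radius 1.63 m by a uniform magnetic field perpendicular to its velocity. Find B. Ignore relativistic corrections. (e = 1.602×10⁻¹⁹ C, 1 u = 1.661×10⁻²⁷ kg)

B ≈ 0.281 T

From |q|vB = mv²/r, B = mv/(|q|r).
B = (4.983×10⁻²⁷)(2.95×10⁷)/((3.204×10⁻¹⁹)(1.63)) ≈ 0.281 T.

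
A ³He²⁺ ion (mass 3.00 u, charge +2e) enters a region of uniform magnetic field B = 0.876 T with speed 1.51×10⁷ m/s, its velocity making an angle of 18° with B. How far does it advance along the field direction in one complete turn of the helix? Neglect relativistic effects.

v∥ = v cosθ = 1.51×10⁷·cos18° ≈ 1.436×10⁷ m/s.
T = 2πm/(|q|B) = 2π(4.983×10⁻²⁷)/((3.204×10⁻¹⁹)(0.876)) ≈ 1.116×10⁻⁷ s.
pitch = v∥ T = (1.436×10⁷)(1.116×10⁻⁷) ≈ 1.60 m.

p ≈ 1.60 m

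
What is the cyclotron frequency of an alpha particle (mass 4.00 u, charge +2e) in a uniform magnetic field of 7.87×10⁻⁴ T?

f ≈ 6040 Hz

f = |q|B/(2πm).
f = (3.204×10⁻¹⁹)(7.87×10⁻⁴)/(2π·6.644×10⁻²⁷) ≈ 6040 Hz.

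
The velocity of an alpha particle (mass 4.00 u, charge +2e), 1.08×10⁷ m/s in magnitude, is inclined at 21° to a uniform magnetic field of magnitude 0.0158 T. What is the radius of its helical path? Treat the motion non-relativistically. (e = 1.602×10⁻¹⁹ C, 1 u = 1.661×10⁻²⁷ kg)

v⊥ = v sinθ = 1.08×10⁷·sin21° ≈ 3.870×10⁶ m/s.
r = m v⊥/(|q|B) = (6.644×10⁻²⁷)(3.870×10⁶)/((3.204×10⁻¹⁹)(0.0158)) ≈ 5.08 m.

r ≈ 5.08 m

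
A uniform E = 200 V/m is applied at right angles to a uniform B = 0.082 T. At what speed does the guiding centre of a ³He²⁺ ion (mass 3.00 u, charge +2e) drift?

v_d ≈ 2400 m/s

The E×B drift speed is v_d = E/B.
v_d = 200/0.082 = 2400 m/s.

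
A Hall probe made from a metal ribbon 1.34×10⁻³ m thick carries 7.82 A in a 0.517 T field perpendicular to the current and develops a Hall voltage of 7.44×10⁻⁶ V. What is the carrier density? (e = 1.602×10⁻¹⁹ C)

n ≈ 2.53×10²⁷ m⁻³

From V_H = IB/(n e t), n = IB/(V_H e t).
n = (7.82)(0.517)/((7.44×10⁻⁶)(1.602×10⁻¹⁹)(1.34×10⁻³)) ≈ 2.53×10²⁷ m⁻³.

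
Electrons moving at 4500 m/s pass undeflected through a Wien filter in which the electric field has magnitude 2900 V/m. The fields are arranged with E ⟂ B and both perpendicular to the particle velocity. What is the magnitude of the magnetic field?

B = 0.64 T

Balance of forces in the selector: qE = qvB ⇒ B = E/v.
B = 2900/4500 = 0.64 T.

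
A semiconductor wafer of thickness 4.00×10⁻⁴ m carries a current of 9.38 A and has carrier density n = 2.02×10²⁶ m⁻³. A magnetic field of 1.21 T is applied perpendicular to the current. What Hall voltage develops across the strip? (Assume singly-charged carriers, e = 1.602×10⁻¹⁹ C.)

V_H = IB/(n e t).
V_H = (9.38)(1.21)/((2.02×10²⁶)(1.602×10⁻¹⁹)(4.00×10⁻⁴)) ≈ 8.77×10⁻⁴ V.

V_H ≈ 8.77×10⁻⁴ V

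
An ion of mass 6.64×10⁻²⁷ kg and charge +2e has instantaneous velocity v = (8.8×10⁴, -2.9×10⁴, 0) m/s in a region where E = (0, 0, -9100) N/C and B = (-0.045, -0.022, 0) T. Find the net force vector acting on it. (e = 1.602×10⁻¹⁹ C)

F ≈ (0, 0, -3.95×10⁻¹⁵) N

v×B = (0, 0, -3240) N/C.
E + v×B = (0, 0, -1.23×10⁴) N/C.
F = q(E + v×B) = (3.204×10⁻¹⁹ C)·(0, 0, -1.23×10⁴) = (0, 0, -3.95×10⁻¹⁵) N.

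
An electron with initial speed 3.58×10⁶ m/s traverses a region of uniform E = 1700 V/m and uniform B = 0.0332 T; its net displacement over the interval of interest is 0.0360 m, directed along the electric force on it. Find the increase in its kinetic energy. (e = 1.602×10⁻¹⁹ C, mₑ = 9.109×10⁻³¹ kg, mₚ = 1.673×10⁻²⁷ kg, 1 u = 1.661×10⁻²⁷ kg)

ΔKE ≈ 9.80×10⁻¹⁸ J

The magnetic force is always ⟂ v and does no work; only the electric force changes KE.
ΔKE = F_E · d = |q|E d = (1.602×10⁻¹⁹)(1700)(0.0360) ≈ 9.80×10⁻¹⁸ J.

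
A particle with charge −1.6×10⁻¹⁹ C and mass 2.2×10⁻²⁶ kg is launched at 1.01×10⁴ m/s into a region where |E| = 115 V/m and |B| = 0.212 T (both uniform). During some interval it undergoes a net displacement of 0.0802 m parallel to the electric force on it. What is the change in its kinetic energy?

The magnetic force is always ⟂ v and does no work; only the electric force changes KE.
ΔKE = F_E · d = |q|E d = (1.6×10⁻¹⁹)(115)(0.0802) ≈ 1.48×10⁻¹⁸ J.

ΔKE ≈ 1.48×10⁻¹⁸ J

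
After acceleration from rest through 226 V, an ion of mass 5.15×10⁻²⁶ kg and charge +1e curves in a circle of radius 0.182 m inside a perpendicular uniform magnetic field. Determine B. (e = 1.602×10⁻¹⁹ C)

B ≈ 0.0662 T

v = √(2|q|V/m) = √(2·1.602×10⁻¹⁹·226/5.15×10⁻²⁶) ≈ 3.750×10⁴ m/s.
B = mv/(|q|r) = (5.15×10⁻²⁶)(3.750×10⁴)/((1.602×10⁻¹⁹)(0.182)) ≈ 0.0662 T.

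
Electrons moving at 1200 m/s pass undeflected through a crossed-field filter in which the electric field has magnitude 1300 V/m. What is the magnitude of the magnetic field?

Balance of forces in the selector: qE = qvB ⇒ B = E/v.
B = 1300/1200 = 1.1 T.

B = 1.1 T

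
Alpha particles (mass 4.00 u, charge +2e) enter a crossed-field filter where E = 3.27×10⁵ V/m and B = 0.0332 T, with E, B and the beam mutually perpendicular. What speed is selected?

Straight-line motion ⇒ electric and magnetic forces cancel, so E = vB.
v = E/B = 3.27×10⁵/0.0332 = 9.85×10⁶ m/s.

v = 9.85×10⁶ m/s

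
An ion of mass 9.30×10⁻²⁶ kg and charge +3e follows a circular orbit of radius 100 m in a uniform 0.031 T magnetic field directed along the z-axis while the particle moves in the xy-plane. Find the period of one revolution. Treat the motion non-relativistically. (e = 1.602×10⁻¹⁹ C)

T ≈ 3.9×10⁻⁵ s

The cyclotron period depends only on m, q, B: T = 2πm/(|q|B).
T = 2π(9.30×10⁻²⁶)/((4.806×10⁻¹⁹)(0.031)) ≈ 3.9×10⁻⁵ s.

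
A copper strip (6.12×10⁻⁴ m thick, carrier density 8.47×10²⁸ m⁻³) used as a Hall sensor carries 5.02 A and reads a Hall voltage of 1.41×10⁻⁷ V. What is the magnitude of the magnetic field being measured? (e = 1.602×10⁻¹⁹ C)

B ≈ 0.233 T

From V_H = IB/(n e t), B = V_H n e t / I.
B = (1.41×10⁻⁷)(8.47×10²⁸)(1.602×10⁻¹⁹)(6.12×10⁻⁴)/5.02 ≈ 0.233 T.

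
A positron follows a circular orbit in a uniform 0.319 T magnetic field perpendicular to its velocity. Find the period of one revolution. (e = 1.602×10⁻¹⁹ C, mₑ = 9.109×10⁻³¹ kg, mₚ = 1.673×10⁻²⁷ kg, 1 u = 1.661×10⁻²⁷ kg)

T ≈ 1.12×10⁻¹⁰ s

The cyclotron period depends only on m, q, B: T = 2πm/(|q|B).
T = 2π(9.109×10⁻³¹)/((1.602×10⁻¹⁹)(0.319)) ≈ 1.12×10⁻¹⁰ s.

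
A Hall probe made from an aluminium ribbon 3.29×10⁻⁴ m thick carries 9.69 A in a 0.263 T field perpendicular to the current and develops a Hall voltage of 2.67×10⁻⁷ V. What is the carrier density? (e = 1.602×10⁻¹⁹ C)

n ≈ 1.81×10²⁹ m⁻³

From V_H = IB/(n e t), n = IB/(V_H e t).
n = (9.69)(0.263)/((2.67×10⁻⁷)(1.602×10⁻¹⁹)(3.29×10⁻⁴)) ≈ 1.81×10²⁹ m⁻³.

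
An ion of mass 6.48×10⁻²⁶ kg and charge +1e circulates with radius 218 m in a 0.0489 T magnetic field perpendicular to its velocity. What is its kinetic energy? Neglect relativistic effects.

v = |q|Br/m, then KE = ½mv² = (qBr)²/(2m).
v = (1.602×10⁻¹⁹)(0.0489)(218)/6.48×10⁻²⁶ ≈ 2.635×10⁷ m/s.
KE = ½(6.48×10⁻²⁶)(2.635×10⁷)² ≈ 2.25×10⁻¹¹ J = 1.40×10⁸ eV.

KE ≈ 1.40×10⁸ eV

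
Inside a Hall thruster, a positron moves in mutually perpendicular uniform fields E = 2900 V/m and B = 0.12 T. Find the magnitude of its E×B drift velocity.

v_d ≈ 2.4×10⁴ m/s

The steady drift has the magnetic force balancing the electric force, so v_d = E/B.
v_d = 2900/0.12 = 2.4×10⁴ m/s.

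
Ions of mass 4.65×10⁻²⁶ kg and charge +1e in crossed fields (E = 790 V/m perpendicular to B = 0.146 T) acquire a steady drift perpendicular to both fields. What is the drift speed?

The steady drift has the magnetic force balancing the electric force, so v_d = E/B.
v_d = 790/0.146 = 5410 m/s.

v_d ≈ 5410 m/s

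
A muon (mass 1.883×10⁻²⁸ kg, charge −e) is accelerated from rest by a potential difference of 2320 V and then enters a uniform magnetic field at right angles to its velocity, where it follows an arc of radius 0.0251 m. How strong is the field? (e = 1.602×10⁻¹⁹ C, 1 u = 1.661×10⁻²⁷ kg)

v = √(2|q|V/m) = √(2·1.602×10⁻¹⁹·2320/1.883×10⁻²⁸) ≈ 1.987×10⁶ m/s.
B = mv/(|q|r) = (1.883×10⁻²⁸)(1.987×10⁶)/((1.602×10⁻¹⁹)(0.0251)) ≈ 0.0930 T.

B ≈ 0.0930 T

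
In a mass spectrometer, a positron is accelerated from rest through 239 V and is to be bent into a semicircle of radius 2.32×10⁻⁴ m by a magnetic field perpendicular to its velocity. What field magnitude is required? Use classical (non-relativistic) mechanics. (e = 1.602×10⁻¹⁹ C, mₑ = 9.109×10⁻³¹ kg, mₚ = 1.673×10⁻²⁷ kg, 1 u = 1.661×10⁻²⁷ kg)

v = √(2|q|V/m) = √(2·1.602×10⁻¹⁹·239/9.109×10⁻³¹) ≈ 9.169×10⁶ m/s.
B = mv/(|q|r) = (9.109×10⁻³¹)(9.169×10⁶)/((1.602×10⁻¹⁹)(2.32×10⁻⁴)) ≈ 0.225 T.

B ≈ 0.225 T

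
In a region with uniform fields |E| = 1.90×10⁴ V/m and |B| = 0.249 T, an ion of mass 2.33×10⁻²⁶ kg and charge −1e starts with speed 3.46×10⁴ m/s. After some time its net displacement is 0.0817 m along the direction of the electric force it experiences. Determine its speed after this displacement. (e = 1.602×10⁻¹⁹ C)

v_f ≈ 1.50×10⁵ m/s

B does no work; ΔKE = |q|E d.
½mv_f² = ½mv₀² + |q|Ed = ½(2.33×10⁻²⁶)(3.46×10⁴)² + (1.602×10⁻¹⁹)(1.90×10⁴)(0.0817) ≈ 1.395×10⁻¹⁷ J + 2.487×10⁻¹⁶ J ≈ 2.626×10⁻¹⁶ J.
v_f = √(2·2.626×10⁻¹⁶/2.33×10⁻²⁶) ≈ 1.50×10⁵ m/s.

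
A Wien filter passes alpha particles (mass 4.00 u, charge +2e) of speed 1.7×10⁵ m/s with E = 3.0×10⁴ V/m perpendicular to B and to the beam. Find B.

Balance of forces in the selector: qE = qvB ⇒ B = E/v.
B = 3.0×10⁴/1.7×10⁵ = 0.18 T.

B = 0.18 T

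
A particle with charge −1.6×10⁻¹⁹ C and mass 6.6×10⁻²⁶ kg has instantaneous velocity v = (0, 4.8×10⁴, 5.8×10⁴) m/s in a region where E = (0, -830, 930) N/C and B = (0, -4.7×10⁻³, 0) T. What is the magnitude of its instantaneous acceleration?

v×B = (273, 0, 0) N/C.
E + v×B = (273, -830, 930) N/C.
F = q(E + v×B) = (−1.6×10⁻¹⁹ C)·(273, -830, 930) = (-4.36×10⁻¹⁷, 1.33×10⁻¹⁶, -1.49×10⁻¹⁶) N.
|a| = |F|/m = 2.042×10⁻¹⁶/6.6×10⁻²⁶ ≈ 3.09×10⁹ m/s².

|a| ≈ 3.09×10⁹ m/s²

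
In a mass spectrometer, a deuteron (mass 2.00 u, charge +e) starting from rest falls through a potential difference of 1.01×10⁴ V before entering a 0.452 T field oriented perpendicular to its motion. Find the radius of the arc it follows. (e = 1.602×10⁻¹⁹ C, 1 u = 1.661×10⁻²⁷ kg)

r ≈ 0.0453 m

Acceleration: |q|V = ½mv² ⇒ v = √(2|q|V/m) = √(2·1.602×10⁻¹⁹·1.01×10⁴/3.322×10⁻²⁷) ≈ 9.870×10⁵ m/s.
In the field: r = mv/(|q|B) = (3.322×10⁻²⁷)(9.870×10⁵)/((1.602×10⁻¹⁹)(0.452)) ≈ 0.0453 m.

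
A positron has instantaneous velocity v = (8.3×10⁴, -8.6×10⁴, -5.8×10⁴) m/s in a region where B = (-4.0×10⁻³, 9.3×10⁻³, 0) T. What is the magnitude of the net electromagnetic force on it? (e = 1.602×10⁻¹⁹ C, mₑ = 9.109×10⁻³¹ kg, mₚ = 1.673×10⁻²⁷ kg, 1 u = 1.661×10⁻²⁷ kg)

v×B = (539, 232, 428) N/C.
F = q v×B = (1.602×10⁻¹⁹ C)·(539, 232, 428) = (8.64×10⁻¹⁷, 3.72×10⁻¹⁷, 6.85×10⁻¹⁷) N.
|F| = 1.16×10⁻¹⁶ N.

|F| ≈ 1.16×10⁻¹⁶ N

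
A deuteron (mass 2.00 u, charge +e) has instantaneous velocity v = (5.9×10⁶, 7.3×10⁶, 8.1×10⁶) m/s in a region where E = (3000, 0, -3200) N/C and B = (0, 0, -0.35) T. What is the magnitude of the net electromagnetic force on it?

v×B = (-2.56×10⁶, 2.06×10⁶, 0) N/C.
E + v×B = (-2.55×10⁶, 2.06×10⁶, -3200) N/C.
F = q(E + v×B) = (1.602×10⁻¹⁹ C)·(-2.55×10⁶, 2.06×10⁶, -3200) = (-4.09×10⁻¹³, 3.31×10⁻¹³, -5.13×10⁻¹⁶) N.
|F| = 5.26×10⁻¹³ N.

|F| ≈ 5.26×10⁻¹³ N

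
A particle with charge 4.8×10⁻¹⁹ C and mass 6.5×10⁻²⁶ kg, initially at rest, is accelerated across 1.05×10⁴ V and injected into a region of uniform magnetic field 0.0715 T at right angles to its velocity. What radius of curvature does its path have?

r ≈ 0.746 m

Acceleration: |q|V = ½mv² ⇒ v = √(2|q|V/m) = √(2·4.8×10⁻¹⁹·1.05×10⁴/6.5×10⁻²⁶) ≈ 3.938×10⁵ m/s.
In the field: r = mv/(|q|B) = (6.5×10⁻²⁶)(3.938×10⁵)/((4.8×10⁻¹⁹)(0.0715)) ≈ 0.746 m.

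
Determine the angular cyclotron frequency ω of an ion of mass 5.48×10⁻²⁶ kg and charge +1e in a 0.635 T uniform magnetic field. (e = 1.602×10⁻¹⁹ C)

ω ≈ 1.86×10⁶ rad/s

ω = |q|B/m.
ω = (1.602×10⁻¹⁹)(0.635)/5.48×10⁻²⁶ ≈ 1.86×10⁶ rad/s.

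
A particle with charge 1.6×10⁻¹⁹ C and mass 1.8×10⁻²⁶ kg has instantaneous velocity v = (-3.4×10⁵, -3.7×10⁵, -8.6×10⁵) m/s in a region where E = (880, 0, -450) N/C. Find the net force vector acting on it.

Only an electric field acts, so F = qE = (1.6×10⁻¹⁹ C)·(880, 0, -450) = (1.41×10⁻¹⁶, 0, -7.20×10⁻¹⁷) N.

F ≈ (1.41×10⁻¹⁶, 0, -7.20×10⁻¹⁷) N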